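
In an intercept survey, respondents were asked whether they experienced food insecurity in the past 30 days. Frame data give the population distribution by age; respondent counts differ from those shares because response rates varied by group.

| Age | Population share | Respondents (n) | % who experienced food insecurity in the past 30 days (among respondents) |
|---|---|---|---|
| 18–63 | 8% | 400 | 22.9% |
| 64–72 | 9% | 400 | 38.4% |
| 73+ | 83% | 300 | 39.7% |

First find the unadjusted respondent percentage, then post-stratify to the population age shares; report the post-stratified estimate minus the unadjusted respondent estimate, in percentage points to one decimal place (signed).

Without adjustment, the pooled respondent share is:
  (400/1100)×22.9 + (400/1100)×38.4 + (300/1100)×39.7 = 33.1182%
Reweighting by population age shares:
  0.08×22.9 + 0.09×38.4 + 0.83×39.7 = 38.239%
Difference = 38.239 − 33.1182 = 5.1208 pp.

+5.1 percentage points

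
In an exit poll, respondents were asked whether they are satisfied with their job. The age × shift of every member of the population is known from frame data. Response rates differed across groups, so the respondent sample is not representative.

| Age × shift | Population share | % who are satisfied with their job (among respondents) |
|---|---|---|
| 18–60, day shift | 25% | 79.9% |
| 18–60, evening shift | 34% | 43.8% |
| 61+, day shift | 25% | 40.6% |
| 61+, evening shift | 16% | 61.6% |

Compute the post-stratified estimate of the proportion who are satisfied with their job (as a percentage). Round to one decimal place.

Post-stratification weights by population share, not respondent share:
  18–60, day shift: 0.25 × 79.9 = 19.975
  18–60, evening shift: 0.34 × 43.8 = 14.892
  61+, day shift: 0.25 × 40.6 = 10.15
  61+, evening shift: 0.16 × 61.6 = 9.856
Post-stratified estimate = 54.873 → 54.9%.

54.9%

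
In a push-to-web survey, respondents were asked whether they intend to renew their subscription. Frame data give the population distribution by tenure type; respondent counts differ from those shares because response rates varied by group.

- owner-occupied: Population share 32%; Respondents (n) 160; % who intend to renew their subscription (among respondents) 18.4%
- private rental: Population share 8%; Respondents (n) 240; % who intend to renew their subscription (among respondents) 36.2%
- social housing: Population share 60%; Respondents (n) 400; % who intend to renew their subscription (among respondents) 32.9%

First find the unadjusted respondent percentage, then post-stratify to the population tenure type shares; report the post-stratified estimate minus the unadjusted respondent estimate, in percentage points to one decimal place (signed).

Unadjusted (pooled respondent) estimate weights by respondent counts:
  (160/800)×18.4 + (240/800)×36.2 + (400/800)×32.9 = 30.99%
Post-stratifying to population shares instead:
  0.32×18.4 + 0.08×36.2 + 0.6×32.9 = 28.524%
Difference = 28.524 − 30.99 = -2.466 pp.

-2.5 percentage points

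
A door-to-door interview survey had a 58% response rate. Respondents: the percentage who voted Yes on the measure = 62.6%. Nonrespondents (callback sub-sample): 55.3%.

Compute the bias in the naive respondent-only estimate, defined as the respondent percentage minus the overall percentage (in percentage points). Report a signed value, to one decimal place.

Nonresponse fraction = 1 − 0.58 = 0.42.
Bias = (nonresponse fraction) × (respondent percentage − nonrespondent percentage)
     = 0.42 × (62.6 − 55.3) = 0.42 × 7.3 = 3.066.

+3.1 percentage points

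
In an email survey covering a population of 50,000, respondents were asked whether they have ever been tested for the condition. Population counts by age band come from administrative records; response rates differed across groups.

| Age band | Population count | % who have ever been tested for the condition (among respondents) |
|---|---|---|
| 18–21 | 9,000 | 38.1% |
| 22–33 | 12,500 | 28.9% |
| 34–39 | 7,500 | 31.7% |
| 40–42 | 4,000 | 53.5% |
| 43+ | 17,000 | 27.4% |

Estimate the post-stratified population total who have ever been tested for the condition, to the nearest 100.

Estimated count per cell = population count × respondent percentage:
  18–21: 9,000 × 38.1% = 3429
  22–33: 12,500 × 28.9% = 3612.5
  34–39: 7,500 × 31.7% = 2377.5
  40–42: 4,000 × 53.5% = 2140
  43+: 17,000 × 27.4% = 4658
Estimated total = 16,217 → 16,200.

16,200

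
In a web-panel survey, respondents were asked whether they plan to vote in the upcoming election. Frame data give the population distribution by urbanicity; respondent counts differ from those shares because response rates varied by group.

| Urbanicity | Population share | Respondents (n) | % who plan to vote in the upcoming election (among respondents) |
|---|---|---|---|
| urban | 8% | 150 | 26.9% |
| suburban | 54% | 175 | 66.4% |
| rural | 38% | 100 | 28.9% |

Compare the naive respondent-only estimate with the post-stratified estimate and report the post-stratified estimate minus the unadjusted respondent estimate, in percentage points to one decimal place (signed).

Without adjustment, the pooled respondent share is:
  (150/425)×26.9 + (175/425)×66.4 + (100/425)×28.9 = 43.6353%
Post-stratified estimate weights by population shares:
  0.08×26.9 + 0.54×66.4 + 0.38×28.9 = 48.99%
Difference = 48.99 − 43.6353 = 5.3547 pp.

+5.4 percentage points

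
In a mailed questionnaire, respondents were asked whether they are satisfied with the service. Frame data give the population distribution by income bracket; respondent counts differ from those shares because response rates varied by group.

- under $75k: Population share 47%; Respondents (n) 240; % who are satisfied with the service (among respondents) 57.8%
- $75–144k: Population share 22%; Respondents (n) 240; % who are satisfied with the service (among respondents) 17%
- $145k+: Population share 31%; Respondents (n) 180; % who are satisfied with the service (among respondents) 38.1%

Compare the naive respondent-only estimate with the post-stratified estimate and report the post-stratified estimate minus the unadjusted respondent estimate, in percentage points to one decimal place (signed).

Naive respondent-only estimate (weights = respondent counts):
  (240/660)×57.8 + (240/660)×17 + (180/660)×38.1 = 37.5909%
Post-stratifying to population shares instead:
  0.47×57.8 + 0.22×17 + 0.31×38.1 = 42.717%
Difference = 42.717 − 37.5909 = 5.1261 pp.

+5.1 percentage points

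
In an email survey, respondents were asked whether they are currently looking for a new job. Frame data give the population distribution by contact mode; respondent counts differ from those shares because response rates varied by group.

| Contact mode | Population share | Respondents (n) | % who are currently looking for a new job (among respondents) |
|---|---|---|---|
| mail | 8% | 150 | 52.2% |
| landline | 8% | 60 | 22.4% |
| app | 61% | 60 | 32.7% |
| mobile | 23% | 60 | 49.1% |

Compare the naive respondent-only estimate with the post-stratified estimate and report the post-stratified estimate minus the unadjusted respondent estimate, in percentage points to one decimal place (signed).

-5.5 percentage points

Without adjustment, the pooled respondent share is:
  (150/330)×52.2 + (60/330)×22.4 + (60/330)×32.7 + (60/330)×49.1 = 42.6727%
Reweighting by population contact mode shares:
  0.08×52.2 + 0.08×22.4 + 0.61×32.7 + 0.23×49.1 = 37.208%
Difference = 37.208 − 42.6727 = -5.4647 pp.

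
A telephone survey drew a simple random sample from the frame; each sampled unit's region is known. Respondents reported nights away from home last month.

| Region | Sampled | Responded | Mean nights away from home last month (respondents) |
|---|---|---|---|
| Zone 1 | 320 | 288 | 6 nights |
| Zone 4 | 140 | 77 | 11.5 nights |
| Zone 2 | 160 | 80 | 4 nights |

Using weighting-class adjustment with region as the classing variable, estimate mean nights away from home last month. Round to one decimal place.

Class response rates: Zone 1 288/320 = 90%, Zone 4 77/140 = 55%, Zone 2 80/160 = 50%.
Weighting each respondent by the inverse class response rate inflates each class back to its sampled size, so the class weight is n_sampled:
  Zone 1: 320 × 6 = 1920
  Zone 4: 140 × 11.5 = 1610
  Zone 2: 160 × 4 = 640
Adjusted estimate = 4170 / 620 = 6.72581 → 6.7.

6.7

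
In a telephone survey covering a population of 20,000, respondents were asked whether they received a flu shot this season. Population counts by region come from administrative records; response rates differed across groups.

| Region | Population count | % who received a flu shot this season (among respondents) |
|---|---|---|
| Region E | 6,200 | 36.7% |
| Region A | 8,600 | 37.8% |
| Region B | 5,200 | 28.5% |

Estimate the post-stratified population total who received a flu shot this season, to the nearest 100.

Each cell contributes its population count × the respondent rate:
  Region E: 6,200 × 36.7% = 2275.4
  Region A: 8,600 × 37.8% = 3250.8
  Region B: 5,200 × 28.5% = 1482
Estimated total = 7008.2 → 7,000.

7,000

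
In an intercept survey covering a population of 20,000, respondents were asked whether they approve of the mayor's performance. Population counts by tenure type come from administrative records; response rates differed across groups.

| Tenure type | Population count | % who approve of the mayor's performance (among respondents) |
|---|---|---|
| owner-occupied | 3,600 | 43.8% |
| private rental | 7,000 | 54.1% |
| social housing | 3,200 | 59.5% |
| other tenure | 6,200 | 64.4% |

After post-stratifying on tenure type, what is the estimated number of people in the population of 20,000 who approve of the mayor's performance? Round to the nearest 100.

Estimated count per cell = population count × respondent percentage:
  owner-occupied: 3,600 × 43.8% = 1576.8
  private rental: 7,000 × 54.1% = 3787
  social housing: 3,200 × 59.5% = 1904
  other tenure: 6,200 × 64.4% = 3992.8
Estimated total = 11260.6 → 11,300.

11,300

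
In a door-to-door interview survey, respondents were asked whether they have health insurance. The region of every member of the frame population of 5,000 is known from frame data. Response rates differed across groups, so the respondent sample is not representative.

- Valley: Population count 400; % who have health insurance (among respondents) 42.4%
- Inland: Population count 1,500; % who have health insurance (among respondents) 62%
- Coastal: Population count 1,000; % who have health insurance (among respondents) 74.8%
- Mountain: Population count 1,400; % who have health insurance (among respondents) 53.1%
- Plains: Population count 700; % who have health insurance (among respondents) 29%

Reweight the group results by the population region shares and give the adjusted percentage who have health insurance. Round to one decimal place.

Post-stratification weights by population share, not respondent share:
  Valley: (400/5,000) × 42.4 = 3.392
  Inland: (1,500/5,000) × 62 = 18.6
  Coastal: (1,000/5,000) × 74.8 = 14.96
  Mountain: (1,400/5,000) × 53.1 = 14.868
  Plains: (700/5,000) × 29 = 4.06
Post-stratified estimate = 55.88 → 55.9%.

55.9%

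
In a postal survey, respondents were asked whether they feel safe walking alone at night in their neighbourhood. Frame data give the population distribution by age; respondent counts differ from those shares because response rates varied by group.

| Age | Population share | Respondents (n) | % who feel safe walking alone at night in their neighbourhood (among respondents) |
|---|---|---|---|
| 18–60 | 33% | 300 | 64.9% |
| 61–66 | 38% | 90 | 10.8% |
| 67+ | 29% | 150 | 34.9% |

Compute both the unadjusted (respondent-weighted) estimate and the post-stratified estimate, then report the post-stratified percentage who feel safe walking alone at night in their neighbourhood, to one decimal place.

35.6%

Naive respondent-only estimate (weights = respondent counts):
  (300/540)×64.9 + (90/540)×10.8 + (150/540)×34.9 = 47.55%
Post-stratifying to population shares instead:
  0.33×64.9 + 0.38×10.8 + 0.29×34.9 = 35.642%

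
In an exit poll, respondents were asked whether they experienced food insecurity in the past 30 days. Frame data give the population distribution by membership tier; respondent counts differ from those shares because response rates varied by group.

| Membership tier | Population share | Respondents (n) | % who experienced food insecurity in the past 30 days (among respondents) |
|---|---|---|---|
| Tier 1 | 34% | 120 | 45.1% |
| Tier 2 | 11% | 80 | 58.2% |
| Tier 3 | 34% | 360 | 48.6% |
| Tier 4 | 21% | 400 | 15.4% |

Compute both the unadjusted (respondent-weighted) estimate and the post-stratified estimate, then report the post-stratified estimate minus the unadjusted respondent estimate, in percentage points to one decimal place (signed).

+6.4 percentage points

Unadjusted (pooled respondent) estimate weights by respondent counts:
  (120/960)×45.1 + (80/960)×58.2 + (360/960)×48.6 + (400/960)×15.4 = 35.1292%
Post-stratifying to population shares instead:
  0.34×45.1 + 0.11×58.2 + 0.34×48.6 + 0.21×15.4 = 41.494%
Difference = 41.494 − 35.1292 = 6.3648 pp.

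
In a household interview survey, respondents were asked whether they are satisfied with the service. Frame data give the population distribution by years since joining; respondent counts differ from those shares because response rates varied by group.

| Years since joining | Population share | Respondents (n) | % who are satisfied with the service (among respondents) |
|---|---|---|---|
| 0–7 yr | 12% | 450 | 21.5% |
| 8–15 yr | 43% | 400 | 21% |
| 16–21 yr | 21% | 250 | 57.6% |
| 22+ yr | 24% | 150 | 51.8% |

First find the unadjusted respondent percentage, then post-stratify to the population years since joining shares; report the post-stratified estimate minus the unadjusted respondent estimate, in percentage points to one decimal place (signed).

Unadjusted (pooled respondent) estimate weights by respondent counts:
  (450/1250)×21.5 + (400/1250)×21 + (250/1250)×57.6 + (150/1250)×51.8 = 32.196%
Reweighting by population years since joining shares:
  0.12×21.5 + 0.43×21 + 0.21×57.6 + 0.24×51.8 = 36.138%
Difference = 36.138 − 32.196 = 3.942 pp.

+3.9 percentage points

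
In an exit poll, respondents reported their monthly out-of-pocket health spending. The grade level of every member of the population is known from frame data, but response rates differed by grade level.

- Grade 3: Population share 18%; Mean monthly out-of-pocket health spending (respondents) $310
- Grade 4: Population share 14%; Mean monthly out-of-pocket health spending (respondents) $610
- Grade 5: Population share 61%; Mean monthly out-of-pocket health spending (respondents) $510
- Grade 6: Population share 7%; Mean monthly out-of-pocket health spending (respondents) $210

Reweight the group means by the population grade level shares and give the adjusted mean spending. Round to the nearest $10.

$470

Post-stratification weights by population share, not respondent share:
  Grade 3: 0.18 × 310 = 55.8
  Grade 4: 0.14 × 610 = 85.4
  Grade 5: 0.61 × 510 = 311.1
  Grade 6: 0.07 × 210 = 14.7
Post-stratified estimate = 467 → $470.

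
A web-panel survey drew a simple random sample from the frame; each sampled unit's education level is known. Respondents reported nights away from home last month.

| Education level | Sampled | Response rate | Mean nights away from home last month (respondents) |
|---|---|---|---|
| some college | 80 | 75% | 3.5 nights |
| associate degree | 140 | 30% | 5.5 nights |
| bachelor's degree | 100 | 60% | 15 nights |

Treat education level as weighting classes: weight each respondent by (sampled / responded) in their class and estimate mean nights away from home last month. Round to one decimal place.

Each respondent's weight = sampled/responded in their class; summing within a class gives n_sampled, so:
  some college: 80 × 3.5 = 280
  associate degree: 140 × 5.5 = 770
  bachelor's degree: 100 × 15 = 1500
Adjusted estimate = 2550 / 320 = 7.96875 → 8.0.

8.0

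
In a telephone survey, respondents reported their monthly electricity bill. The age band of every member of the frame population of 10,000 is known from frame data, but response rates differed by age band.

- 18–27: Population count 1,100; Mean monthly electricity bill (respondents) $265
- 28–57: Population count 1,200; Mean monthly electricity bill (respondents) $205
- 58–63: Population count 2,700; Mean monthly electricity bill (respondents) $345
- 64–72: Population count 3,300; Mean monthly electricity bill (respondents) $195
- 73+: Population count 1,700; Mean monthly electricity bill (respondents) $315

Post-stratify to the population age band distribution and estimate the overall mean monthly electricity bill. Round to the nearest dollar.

$265

Weight each group's respondent value by its population share:
  18–27: (1,100/10,000) × 265 = 29.15
  28–57: (1,200/10,000) × 205 = 24.6
  58–63: (2,700/10,000) × 345 = 93.15
  64–72: (3,300/10,000) × 195 = 64.35
  73+: (1,700/10,000) × 315 = 53.55
Post-stratified estimate = 264.8 → $265.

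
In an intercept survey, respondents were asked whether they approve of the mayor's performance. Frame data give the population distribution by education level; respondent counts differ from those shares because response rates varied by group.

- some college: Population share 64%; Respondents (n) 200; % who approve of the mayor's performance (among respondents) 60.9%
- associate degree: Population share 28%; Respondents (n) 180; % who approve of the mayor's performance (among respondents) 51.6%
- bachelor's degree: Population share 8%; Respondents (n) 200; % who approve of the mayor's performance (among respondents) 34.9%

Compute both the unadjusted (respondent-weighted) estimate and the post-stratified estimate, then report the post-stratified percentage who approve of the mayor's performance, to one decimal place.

56.2%

Without adjustment, the pooled respondent share is:
  (200/580)×60.9 + (180/580)×51.6 + (200/580)×34.9 = 49.0483%
Reweighting by population education level shares:
  0.64×60.9 + 0.28×51.6 + 0.08×34.9 = 56.216%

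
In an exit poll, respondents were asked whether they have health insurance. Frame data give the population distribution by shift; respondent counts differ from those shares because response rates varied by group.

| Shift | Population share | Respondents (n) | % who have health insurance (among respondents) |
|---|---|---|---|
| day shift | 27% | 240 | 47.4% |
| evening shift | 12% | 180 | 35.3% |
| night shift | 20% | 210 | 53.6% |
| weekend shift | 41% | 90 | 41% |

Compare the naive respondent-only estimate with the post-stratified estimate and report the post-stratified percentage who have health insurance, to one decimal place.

Unadjusted (pooled respondent) estimate weights by respondent counts:
  (240/720)×47.4 + (180/720)×35.3 + (210/720)×53.6 + (90/720)×41 = 45.3833%
Post-stratifying to population shares instead:
  0.27×47.4 + 0.12×35.3 + 0.2×53.6 + 0.41×41 = 44.564%

44.6%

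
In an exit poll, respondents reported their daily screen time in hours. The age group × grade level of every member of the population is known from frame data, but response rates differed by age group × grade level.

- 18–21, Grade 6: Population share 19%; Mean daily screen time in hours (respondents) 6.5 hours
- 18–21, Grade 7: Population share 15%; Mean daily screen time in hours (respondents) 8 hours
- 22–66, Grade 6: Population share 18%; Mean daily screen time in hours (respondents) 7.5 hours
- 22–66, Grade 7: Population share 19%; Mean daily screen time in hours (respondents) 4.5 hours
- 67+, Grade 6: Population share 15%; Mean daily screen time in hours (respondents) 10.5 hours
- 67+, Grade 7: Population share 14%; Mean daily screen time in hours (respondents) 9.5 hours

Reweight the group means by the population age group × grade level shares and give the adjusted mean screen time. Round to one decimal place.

7.5

Post-stratification weights by population share, not respondent share:
  18–21, Grade 6: 0.19 × 6.5 = 1.235
  18–21, Grade 7: 0.15 × 8 = 1.2
  22–66, Grade 6: 0.18 × 7.5 = 1.35
  22–66, Grade 7: 0.19 × 4.5 = 0.855
  67+, Grade 6: 0.15 × 10.5 = 1.575
  67+, Grade 7: 0.14 × 9.5 = 1.33
Post-stratified estimate = 7.545 → 7.5.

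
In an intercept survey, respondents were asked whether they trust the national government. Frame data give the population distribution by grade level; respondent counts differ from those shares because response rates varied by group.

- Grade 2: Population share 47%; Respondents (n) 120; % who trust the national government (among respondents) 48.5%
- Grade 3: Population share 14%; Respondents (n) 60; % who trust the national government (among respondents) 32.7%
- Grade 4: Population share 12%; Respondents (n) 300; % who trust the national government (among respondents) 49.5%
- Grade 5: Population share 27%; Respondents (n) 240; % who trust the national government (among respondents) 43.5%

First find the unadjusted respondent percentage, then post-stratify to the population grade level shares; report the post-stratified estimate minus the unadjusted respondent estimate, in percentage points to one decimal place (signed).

-0.9 percentage points

Naive respondent-only estimate (weights = respondent counts):
  (120/720)×48.5 + (60/720)×32.7 + (300/720)×49.5 + (240/720)×43.5 = 45.9333%
Reweighting by population grade level shares:
  0.47×48.5 + 0.14×32.7 + 0.12×49.5 + 0.27×43.5 = 45.058%
Difference = 45.058 − 45.9333 = -0.8753 pp.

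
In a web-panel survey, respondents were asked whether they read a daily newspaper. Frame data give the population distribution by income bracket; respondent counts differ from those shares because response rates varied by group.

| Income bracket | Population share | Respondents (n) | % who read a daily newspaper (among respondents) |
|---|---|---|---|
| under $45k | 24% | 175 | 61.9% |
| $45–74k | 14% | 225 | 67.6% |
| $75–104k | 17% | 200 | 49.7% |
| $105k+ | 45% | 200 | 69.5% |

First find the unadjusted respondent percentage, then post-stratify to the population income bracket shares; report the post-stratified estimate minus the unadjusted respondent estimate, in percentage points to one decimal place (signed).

+1.7 percentage points

Without adjustment, the pooled respondent share is:
  (175/800)×61.9 + (225/800)×67.6 + (200/800)×49.7 + (200/800)×69.5 = 62.3531%
Reweighting by population income bracket shares:
  0.24×61.9 + 0.14×67.6 + 0.17×49.7 + 0.45×69.5 = 64.044%
Difference = 64.044 − 62.3531 = 1.6909 pp.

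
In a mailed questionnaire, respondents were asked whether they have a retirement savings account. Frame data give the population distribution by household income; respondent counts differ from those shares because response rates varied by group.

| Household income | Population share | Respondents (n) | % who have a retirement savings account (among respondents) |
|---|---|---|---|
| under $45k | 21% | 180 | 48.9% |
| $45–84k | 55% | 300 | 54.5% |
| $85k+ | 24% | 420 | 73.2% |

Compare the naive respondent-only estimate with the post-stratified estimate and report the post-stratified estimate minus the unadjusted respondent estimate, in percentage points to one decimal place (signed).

-4.3 percentage points

Naive respondent-only estimate (weights = respondent counts):
  (180/900)×48.9 + (300/900)×54.5 + (420/900)×73.2 = 62.1067%
Post-stratifying to population shares instead:
  0.21×48.9 + 0.55×54.5 + 0.24×73.2 = 57.812%
Difference = 57.812 − 62.1067 = -4.2947 pp.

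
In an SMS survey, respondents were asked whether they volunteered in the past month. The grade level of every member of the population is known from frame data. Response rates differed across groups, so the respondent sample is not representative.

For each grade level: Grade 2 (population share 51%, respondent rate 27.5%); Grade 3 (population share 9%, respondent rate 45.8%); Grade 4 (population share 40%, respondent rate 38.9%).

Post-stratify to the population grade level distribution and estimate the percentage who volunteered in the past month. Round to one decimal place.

33.7%

Weight each group's respondent value by its population share:
  Grade 2: 0.51 × 27.5 = 14.025
  Grade 3: 0.09 × 45.8 = 4.122
  Grade 4: 0.4 × 38.9 = 15.56
Post-stratified estimate = 33.707 → 33.7%.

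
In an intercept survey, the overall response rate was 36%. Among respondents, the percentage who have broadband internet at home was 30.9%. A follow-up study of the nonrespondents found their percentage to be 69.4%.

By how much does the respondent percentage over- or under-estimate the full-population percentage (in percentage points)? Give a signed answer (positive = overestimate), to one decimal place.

Nonresponse fraction = 1 − 0.36 = 0.64.
Bias = (nonresponse fraction) × (respondent percentage − nonrespondent percentage)
     = 0.64 × (30.9 − 69.4) = 0.64 × -38.5 = -24.64.

-24.6 percentage points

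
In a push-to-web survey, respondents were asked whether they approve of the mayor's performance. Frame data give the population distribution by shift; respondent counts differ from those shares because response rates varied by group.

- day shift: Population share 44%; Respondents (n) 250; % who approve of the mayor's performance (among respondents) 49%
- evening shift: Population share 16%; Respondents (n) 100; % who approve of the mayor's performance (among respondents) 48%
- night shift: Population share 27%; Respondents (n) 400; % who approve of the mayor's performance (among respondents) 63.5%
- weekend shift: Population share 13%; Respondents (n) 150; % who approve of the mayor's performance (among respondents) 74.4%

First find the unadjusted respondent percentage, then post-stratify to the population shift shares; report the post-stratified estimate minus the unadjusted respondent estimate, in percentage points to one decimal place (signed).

Unadjusted (pooled respondent) estimate weights by respondent counts:
  (250/900)×49 + (100/900)×48 + (400/900)×63.5 + (150/900)×74.4 = 59.5667%
Post-stratifying to population shares instead:
  0.44×49 + 0.16×48 + 0.27×63.5 + 0.13×74.4 = 56.057%
Difference = 56.057 − 59.5667 = -3.5097 pp.

-3.5 percentage points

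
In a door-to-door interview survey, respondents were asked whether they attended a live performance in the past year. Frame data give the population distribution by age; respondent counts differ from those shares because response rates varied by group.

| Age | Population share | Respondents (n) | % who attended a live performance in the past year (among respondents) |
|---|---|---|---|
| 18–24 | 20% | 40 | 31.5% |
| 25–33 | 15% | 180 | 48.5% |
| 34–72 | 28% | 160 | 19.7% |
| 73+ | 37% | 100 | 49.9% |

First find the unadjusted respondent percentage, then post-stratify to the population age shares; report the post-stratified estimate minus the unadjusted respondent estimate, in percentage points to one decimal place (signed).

Unadjusted (pooled respondent) estimate weights by respondent counts:
  (40/480)×31.5 + (180/480)×48.5 + (160/480)×19.7 + (100/480)×49.9 = 37.775%
Post-stratified estimate weights by population shares:
  0.2×31.5 + 0.15×48.5 + 0.28×19.7 + 0.37×49.9 = 37.554%
Difference = 37.554 − 37.775 = -0.221 pp.

-0.2 percentage points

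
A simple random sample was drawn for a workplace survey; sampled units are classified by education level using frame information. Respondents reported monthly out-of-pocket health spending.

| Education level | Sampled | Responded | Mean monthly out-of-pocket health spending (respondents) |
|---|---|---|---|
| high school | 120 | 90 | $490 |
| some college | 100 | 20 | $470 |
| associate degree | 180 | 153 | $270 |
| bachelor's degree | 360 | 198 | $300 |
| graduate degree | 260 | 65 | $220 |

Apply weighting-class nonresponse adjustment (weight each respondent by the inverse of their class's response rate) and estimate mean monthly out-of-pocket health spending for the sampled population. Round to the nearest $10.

$310

Class response rates: high school 90/120 = 75%, some college 20/100 = 20%, associate degree 153/180 = 85%, bachelor's degree 198/360 = 55%, graduate degree 65/260 = 25%.
Each respondent's weight = sampled/responded in their class; summing within a class gives n_sampled, so:
  high school: 120 × 490 = 58,800
  some college: 100 × 470 = 47,000
  associate degree: 180 × 270 = 48,600
  bachelor's degree: 360 × 300 = 108,000
  graduate degree: 260 × 220 = 57,200
Adjusted estimate = 319,600 / 1,020 = 313.333 → $310.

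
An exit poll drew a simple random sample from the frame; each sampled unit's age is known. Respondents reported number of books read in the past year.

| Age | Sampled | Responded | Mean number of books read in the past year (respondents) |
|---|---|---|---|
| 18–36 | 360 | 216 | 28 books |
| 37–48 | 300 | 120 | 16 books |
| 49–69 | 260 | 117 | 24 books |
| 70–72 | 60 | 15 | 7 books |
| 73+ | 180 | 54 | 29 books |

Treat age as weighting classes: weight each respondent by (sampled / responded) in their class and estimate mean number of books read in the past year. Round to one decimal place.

23.1

Response rates by class: 18–36 216/360 = 60%, 37–48 120/300 = 40%, 49–69 117/260 = 45%, 70–72 15/60 = 25%, 73+ 54/180 = 30%.
Each respondent's weight = sampled/responded in their class; summing within a class gives n_sampled, so:
  18–36: 360 × 28 = 10,080
  37–48: 300 × 16 = 4800
  49–69: 260 × 24 = 6240
  70–72: 60 × 7 = 420
  73+: 180 × 29 = 5220
Adjusted estimate = 26,760 / 1,160 = 23.069 → 23.1.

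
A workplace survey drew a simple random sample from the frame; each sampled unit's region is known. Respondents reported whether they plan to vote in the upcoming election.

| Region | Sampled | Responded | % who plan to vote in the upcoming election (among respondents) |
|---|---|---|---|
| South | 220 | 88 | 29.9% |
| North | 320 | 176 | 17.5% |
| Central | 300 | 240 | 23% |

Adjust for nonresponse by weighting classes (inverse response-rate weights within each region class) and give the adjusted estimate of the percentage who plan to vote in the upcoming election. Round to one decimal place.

Class response rates: South 88/220 = 40%, North 176/320 = 55%, Central 240/300 = 80%.
Inverse-response-rate weighting restores each class to its sampled count, so class totals weight by n_sampled:
  South: 220 × 29.9 = 6578
  North: 320 × 17.5 = 5600
  Central: 300 × 23 = 6900
Adjusted estimate = 19,078 / 840 = 22.7119 → 22.7%.

22.7%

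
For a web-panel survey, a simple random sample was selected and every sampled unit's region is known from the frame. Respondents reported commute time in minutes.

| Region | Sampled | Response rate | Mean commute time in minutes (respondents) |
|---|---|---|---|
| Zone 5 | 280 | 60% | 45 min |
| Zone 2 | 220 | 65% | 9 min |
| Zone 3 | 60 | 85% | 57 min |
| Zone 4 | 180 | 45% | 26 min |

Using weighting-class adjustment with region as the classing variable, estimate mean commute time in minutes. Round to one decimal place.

30.6

With weight = n_sampled/n_responded per class, the weighted class total is n_sampled:
  Zone 5: 280 × 45 = 12,600
  Zone 2: 220 × 9 = 1980
  Zone 3: 60 × 57 = 3420
  Zone 4: 180 × 26 = 4680
Adjusted estimate = 22,680 / 740 = 30.6486 → 30.6.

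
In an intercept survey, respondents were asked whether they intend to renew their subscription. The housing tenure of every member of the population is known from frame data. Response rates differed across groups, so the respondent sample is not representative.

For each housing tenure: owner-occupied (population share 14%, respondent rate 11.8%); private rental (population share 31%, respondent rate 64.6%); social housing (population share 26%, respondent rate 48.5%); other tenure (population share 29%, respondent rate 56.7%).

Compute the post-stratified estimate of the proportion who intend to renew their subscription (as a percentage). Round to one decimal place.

Reweight to the known housing tenure distribution:
  owner-occupied: 0.14 × 11.8 = 1.652
  private rental: 0.31 × 64.6 = 20.026
  social housing: 0.26 × 48.5 = 12.61
  other tenure: 0.29 × 56.7 = 16.443
Post-stratified estimate = 50.731 → 50.7%.

50.7%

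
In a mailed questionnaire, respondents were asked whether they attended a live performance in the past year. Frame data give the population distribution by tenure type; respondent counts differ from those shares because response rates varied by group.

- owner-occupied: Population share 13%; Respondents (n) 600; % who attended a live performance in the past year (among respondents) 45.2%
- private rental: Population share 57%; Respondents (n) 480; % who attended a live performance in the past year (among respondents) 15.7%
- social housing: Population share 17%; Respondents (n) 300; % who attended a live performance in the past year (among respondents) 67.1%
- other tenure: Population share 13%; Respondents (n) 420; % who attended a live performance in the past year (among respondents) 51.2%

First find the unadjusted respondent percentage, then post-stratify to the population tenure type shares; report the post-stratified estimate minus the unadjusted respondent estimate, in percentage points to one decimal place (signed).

-9.5 percentage points

Unadjusted (pooled respondent) estimate weights by respondent counts:
  (600/1800)×45.2 + (480/1800)×15.7 + (300/1800)×67.1 + (420/1800)×51.2 = 42.3833%
Post-stratifying to population shares instead:
  0.13×45.2 + 0.57×15.7 + 0.17×67.1 + 0.13×51.2 = 32.888%
Difference = 32.888 − 42.3833 = -9.4953 pp.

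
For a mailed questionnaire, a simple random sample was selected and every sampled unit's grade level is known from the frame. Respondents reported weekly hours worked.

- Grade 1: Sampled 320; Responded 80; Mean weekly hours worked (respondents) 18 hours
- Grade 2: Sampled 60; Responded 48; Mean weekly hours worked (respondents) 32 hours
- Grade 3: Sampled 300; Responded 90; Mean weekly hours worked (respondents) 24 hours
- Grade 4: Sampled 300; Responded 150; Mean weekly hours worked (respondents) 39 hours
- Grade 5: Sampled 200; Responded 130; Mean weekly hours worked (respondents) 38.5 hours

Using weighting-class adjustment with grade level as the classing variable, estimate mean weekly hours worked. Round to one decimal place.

29.1

Class response rates: Grade 1 80/320 = 25%, Grade 2 48/60 = 80%, Grade 3 90/300 = 30%, Grade 4 150/300 = 50%, Grade 5 130/200 = 65%.
Inverse-response-rate weighting restores each class to its sampled count, so class totals weight by n_sampled:
  Grade 1: 320 × 18 = 5760
  Grade 2: 60 × 32 = 1920
  Grade 3: 300 × 24 = 7200
  Grade 4: 300 × 39 = 11,700
  Grade 5: 200 × 38.5 = 7700
Adjusted estimate = 34,280 / 1,180 = 29.0508 → 29.1.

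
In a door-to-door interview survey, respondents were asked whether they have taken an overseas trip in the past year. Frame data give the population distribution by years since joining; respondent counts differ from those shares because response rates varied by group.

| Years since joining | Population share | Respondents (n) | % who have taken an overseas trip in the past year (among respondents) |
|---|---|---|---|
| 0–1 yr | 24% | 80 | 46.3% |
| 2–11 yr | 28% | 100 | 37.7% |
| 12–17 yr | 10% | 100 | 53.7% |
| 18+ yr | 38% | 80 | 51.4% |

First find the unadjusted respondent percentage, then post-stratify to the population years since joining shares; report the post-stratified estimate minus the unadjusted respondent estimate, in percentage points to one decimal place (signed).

-0.5 percentage points

Unadjusted (pooled respondent) estimate weights by respondent counts:
  (80/360)×46.3 + (100/360)×37.7 + (100/360)×53.7 + (80/360)×51.4 = 47.1%
Post-stratifying to population shares instead:
  0.24×46.3 + 0.28×37.7 + 0.1×53.7 + 0.38×51.4 = 46.57%
Difference = 46.57 − 47.1 = -0.53 pp.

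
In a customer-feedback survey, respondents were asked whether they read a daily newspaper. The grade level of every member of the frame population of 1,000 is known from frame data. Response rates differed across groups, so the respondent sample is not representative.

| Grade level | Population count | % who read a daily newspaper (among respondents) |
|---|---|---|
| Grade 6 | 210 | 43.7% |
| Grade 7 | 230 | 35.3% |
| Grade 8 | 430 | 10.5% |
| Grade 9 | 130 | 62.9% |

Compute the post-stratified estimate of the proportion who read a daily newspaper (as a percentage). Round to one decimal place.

Each cell contributes population-share × respondent value:
  Grade 6: (210/1,000) × 43.7 = 9.177
  Grade 7: (230/1,000) × 35.3 = 8.119
  Grade 8: (430/1,000) × 10.5 = 4.515
  Grade 9: (130/1,000) × 62.9 = 8.177
Post-stratified estimate = 29.988 → 30.0%.

30.0%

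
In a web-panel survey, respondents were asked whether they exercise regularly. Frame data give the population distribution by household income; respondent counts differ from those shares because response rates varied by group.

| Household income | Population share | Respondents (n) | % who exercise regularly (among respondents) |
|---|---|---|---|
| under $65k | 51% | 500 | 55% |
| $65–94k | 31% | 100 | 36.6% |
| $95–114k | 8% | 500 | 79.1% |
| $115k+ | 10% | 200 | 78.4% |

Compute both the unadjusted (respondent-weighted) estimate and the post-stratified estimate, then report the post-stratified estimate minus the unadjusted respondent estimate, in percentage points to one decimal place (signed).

Without adjustment, the pooled respondent share is:
  (500/1300)×55 + (100/1300)×36.6 + (500/1300)×79.1 + (200/1300)×78.4 = 66.4538%
Post-stratified estimate weights by population shares:
  0.51×55 + 0.31×36.6 + 0.08×79.1 + 0.1×78.4 = 53.564%
Difference = 53.564 − 66.4538 = -12.8898 pp.

-12.9 percentage points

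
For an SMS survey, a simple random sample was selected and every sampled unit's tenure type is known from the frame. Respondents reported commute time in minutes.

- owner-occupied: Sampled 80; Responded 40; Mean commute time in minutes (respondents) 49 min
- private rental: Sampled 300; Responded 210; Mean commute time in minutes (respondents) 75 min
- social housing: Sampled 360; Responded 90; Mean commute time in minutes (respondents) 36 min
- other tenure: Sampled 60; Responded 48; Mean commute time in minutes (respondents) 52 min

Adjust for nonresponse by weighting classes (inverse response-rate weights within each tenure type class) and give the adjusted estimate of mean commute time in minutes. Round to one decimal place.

Response rates by class: owner-occupied 40/80 = 50%, private rental 210/300 = 70%, social housing 90/360 = 25%, other tenure 48/60 = 80%.
Each respondent's weight = sampled/responded in their class; summing within a class gives n_sampled, so:
  owner-occupied: 80 × 49 = 3920
  private rental: 300 × 75 = 22,500
  social housing: 360 × 36 = 12,960
  other tenure: 60 × 52 = 3120
Adjusted estimate = 42,500 / 800 = 53.125 → 53.1.

53.1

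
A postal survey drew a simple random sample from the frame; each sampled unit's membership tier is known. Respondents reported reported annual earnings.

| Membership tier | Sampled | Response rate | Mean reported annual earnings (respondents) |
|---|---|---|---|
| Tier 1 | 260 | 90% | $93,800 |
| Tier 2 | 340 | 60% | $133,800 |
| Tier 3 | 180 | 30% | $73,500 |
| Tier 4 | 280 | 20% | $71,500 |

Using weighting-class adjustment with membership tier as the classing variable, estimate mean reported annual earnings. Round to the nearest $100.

Weighting each respondent by the inverse class response rate inflates each class back to its sampled size, so the class weight is n_sampled:
  Tier 1: 260 × 93,800 = 24,388,000
  Tier 2: 340 × 133,800 = 45,492,000
  Tier 3: 180 × 73,500 = 13,230,000
  Tier 4: 280 × 71,500 = 20,020,000
Adjusted estimate = 103,130,000 / 1,060 = 97292.5 → $97,300.

$97,300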